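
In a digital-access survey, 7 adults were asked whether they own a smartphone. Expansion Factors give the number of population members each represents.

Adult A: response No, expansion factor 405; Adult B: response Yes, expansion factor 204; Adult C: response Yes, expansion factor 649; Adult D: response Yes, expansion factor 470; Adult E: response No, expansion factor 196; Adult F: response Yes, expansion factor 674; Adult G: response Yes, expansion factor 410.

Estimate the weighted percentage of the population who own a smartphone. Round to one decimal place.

Sum of weights for 'Yes' = 204 + 649 + 470 + 674 + 410 = 2407
Total weight = 405 + 204 + 649 + 470 + 196 + 674 + 410 = 3008
Weighted proportion = 2407 / 3008 = 0.80019947 → 80.019947%

80.0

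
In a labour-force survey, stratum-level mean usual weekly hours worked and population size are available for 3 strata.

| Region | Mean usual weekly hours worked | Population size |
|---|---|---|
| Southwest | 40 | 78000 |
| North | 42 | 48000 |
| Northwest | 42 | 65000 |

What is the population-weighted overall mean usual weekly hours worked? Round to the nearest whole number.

41

Σ Nₕ·x̄ₕ = 40×78000 + 42×48000 + 42×65000
  = 7866000
Σ Nₕ = 78000 + 48000 + 65000 = 191000
Overall mean = 7866000 / 191000 = 41.183246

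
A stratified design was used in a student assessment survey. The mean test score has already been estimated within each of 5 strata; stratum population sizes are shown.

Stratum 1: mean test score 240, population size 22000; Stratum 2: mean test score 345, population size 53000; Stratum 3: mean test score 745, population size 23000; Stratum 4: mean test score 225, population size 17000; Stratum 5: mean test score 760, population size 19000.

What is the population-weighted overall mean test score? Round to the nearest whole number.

Σ Nₕ·x̄ₕ = 240×22000 + 345×53000 + 745×23000 + 225×17000 + 760×19000
  = 58965000
Σ Nₕ = 22000 + 53000 + 23000 + 17000 + 19000 = 134000
Overall mean = 58965000 / 134000 = 440.03731

440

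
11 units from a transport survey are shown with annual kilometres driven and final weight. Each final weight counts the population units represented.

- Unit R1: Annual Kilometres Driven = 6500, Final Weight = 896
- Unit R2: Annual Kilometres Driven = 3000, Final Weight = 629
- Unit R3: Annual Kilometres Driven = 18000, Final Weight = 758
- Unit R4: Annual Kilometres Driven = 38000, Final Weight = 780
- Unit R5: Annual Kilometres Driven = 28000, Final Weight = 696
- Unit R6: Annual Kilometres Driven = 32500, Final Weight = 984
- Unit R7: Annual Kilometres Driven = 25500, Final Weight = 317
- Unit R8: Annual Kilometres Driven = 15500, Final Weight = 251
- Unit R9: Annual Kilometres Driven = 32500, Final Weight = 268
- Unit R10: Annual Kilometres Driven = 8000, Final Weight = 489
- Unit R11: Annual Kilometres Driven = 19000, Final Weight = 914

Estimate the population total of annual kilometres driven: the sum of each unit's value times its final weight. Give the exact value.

144425000

Weighted total = 6500×896 + 3000×629 + 18000×758 + 38000×780 + 28000×696 + 32500×984 + 25500×317 + 15500×251 + 32500×268 + 8000×489 + 19000×914
  = 5824000 + 1887000 + 13644000 + 29640000 + 19488000 + 31980000 + 8083500 + 3890500 + 8710000 + 3912000 + 17366000 = 144425000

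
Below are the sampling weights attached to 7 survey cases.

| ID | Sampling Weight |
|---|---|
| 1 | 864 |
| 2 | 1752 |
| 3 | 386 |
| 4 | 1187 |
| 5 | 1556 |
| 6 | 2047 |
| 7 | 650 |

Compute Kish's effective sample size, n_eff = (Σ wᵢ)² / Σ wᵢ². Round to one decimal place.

5.7

Σ wᵢ = 8442
Σ wᵢ² = 746496 + 3069504 + 148996 + 1408969 + 2421136 + 4190209 + 422500 = 12407810
n_eff = 8442² / 12407810 = 71267364 / 12407810 = 5.7437504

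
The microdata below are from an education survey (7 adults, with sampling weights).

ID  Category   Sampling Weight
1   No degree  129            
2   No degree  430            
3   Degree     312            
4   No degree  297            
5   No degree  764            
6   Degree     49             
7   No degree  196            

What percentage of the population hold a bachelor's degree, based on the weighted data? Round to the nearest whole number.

Sum of weights for 'Degree' = 312 + 49 = 361
Total weight = 129 + 430 + 312 + 297 + 764 + 49 + 196 = 2177
Weighted proportion = 361 / 2177 = 0.16582453 → 16.582453%

17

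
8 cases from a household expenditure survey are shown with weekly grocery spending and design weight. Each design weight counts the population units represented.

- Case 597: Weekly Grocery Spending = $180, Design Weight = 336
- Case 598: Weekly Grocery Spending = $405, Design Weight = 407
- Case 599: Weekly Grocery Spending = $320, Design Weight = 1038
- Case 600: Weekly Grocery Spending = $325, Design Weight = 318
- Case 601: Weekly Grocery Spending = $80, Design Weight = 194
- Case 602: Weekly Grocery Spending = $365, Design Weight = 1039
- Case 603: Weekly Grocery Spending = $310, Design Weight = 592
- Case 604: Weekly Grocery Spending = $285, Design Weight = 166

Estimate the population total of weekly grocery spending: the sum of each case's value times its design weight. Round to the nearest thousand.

1286000

Weighted total = 180×336 + 405×407 + 320×1038 + 325×318 + 80×194 + 365×1039 + 310×592 + 285×166
  = 60480 + 164835 + 332160 + 103350 + 15520 + 379235 + 183520 + 47310 = 1286410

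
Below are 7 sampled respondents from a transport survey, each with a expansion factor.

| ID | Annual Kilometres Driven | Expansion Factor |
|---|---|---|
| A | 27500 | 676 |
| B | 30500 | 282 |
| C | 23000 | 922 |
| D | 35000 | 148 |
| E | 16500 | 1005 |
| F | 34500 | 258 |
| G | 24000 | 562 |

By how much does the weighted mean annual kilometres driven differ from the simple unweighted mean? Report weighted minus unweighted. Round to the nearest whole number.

Unweighted sum = 27500 + 30500 + 23000 + 35000 + 16500 + 34500 + 24000 = 191000
Unweighted mean = 191000 / 7 = 27285.714
Weighted sum = 27500×676 + 30500×282 + 23000×922 + 35000×148 + 16500×1005 + 34500×258 + 24000×562
  = 18590000 + 8601000 + 21206000 + 5180000 + 16582500 + 8901000 + 13488000 = 92548500
Sum of weights = 3853
Weighted mean = 92548500 / 3853 = 24019.855
Difference (weighted minus unweighted) = -3265.8596

-3266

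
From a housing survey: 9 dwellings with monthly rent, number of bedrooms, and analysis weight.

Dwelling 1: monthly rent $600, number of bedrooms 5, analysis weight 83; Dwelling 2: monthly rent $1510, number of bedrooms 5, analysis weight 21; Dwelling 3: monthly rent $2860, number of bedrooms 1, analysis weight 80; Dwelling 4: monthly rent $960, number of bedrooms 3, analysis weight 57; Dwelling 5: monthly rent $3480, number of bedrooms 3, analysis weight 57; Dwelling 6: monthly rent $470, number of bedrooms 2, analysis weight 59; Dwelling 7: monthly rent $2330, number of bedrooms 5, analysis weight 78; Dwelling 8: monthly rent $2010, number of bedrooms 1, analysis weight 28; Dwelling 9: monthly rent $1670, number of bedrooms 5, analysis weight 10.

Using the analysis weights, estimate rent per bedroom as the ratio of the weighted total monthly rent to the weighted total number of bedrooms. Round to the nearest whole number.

Σ wᵢ·y = 600×83 + 1510×21 + 2860×80 + 960×57 + 3480×57 + 470×59 + 2330×78 + 2010×28 + 1670×10
  = 49800 + 31710 + 228800 + 54720 + 198360 + 27730 + 181740 + 56280 + 16700 = 845840
Σ wᵢ·x = 1528
Ratio = 845840 / 1528 = 553.56021

554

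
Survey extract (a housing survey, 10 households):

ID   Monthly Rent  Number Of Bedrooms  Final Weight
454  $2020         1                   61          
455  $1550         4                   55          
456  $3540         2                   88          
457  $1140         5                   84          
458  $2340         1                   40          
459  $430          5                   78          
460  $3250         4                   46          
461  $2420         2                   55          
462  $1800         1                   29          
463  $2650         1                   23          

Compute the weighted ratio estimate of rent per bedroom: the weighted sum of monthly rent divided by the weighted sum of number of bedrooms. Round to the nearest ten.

Σ wᵢ·y = 2020×61 + 1550×55 + 3540×88 + 1140×84 + 2340×40 + 430×78 + 3250×46 + 2420×55 + 1800×29 + 2650×23
  = 1138640
Σ wᵢ·x = 1×61 + 4×55 + 2×88 + 5×84 + 1×40 + 5×78 + 4×46 + 2×55 + 1×29 + 1×23
  = 1653
Ratio = 1138640 / 1653 = 688.83243

690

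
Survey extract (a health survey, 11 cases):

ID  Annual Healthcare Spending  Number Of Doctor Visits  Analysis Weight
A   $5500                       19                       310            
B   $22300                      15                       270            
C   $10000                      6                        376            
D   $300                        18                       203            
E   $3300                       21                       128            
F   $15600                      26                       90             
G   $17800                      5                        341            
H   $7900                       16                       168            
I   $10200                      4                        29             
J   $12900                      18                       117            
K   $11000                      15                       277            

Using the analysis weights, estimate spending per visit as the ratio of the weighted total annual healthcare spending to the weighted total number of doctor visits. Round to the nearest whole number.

810

Σ wᵢ·y = 5500×310 + 22300×270 + 10000×376 + 300×203 + 3300×128 + 15600×90 + 17800×341 + 7900×168 + 10200×29 + 12900×117 + 11000×277
  = 1705000 + 6021000 + 3760000 + 60900 + 422400 + 1404000 + 6069800 + 1327200 + 295800 + 1509300 + 3047000 = 25622400
Σ wᵢ·x = 19×310 + 15×270 + 6×376 + 18×203 + 21×128 + 26×90 + 5×341 + 16×168 + 4×29 + 18×117 + 15×277
  = 31648
Ratio = 25622400 / 31648 = 809.60566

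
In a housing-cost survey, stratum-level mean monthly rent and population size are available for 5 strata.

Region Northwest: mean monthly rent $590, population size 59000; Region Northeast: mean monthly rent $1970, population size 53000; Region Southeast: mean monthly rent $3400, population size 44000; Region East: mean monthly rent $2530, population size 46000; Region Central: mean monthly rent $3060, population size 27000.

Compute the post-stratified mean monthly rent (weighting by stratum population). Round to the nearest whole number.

2130

Σ Nₕ·x̄ₕ = 590×59000 + 1970×53000 + 3400×44000 + 2530×46000 + 3060×27000
  = 34810000 + 104410000 + 149600000 + 116380000 + 82620000 = 487820000
Σ Nₕ = 59000 + 53000 + 44000 + 46000 + 27000 = 229000
Overall mean = 487820000 / 229000 = 2130.2183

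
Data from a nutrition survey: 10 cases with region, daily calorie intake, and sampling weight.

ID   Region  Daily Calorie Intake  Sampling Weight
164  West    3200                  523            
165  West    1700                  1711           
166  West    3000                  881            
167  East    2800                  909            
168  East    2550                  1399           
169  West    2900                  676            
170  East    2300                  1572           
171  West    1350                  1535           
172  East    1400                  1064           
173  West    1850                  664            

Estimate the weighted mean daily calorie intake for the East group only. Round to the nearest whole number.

East rows: 167, 168, 170, 172
Weighted sum = 2800×909 + 2550×1399 + 2300×1572 + 1400×1064
  = 2545200 + 3567450 + 3615600 + 1489600 = 11217850
Sum of weights = 909 + 1399 + 1572 + 1064 = 4944
Weighted mean = 11217850 / 4944 = 2268.9826

2269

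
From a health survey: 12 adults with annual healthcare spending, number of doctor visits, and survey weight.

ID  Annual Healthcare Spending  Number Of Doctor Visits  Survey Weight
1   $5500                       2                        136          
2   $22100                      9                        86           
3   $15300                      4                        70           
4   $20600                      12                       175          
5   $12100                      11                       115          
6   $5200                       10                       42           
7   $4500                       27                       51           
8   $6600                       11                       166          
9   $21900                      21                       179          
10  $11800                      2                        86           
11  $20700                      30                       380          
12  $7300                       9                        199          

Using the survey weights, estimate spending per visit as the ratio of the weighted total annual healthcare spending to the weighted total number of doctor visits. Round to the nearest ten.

960

Σ wᵢ·y = 5500×136 + 22100×86 + 15300×70 + 20600×175 + 12100×115 + 5200×42 + 4500×51 + 6600×166 + 21900×179 + 11800×86 + 20700×380 + 7300×199
  = 24513200
Σ wᵢ·x = 25436
Ratio = 24513200 / 25436 = 963.72071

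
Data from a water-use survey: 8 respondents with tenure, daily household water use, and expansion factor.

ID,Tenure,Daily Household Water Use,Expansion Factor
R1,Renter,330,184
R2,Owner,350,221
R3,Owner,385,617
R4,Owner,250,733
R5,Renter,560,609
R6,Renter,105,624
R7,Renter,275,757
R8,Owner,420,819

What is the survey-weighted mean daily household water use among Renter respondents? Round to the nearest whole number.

Renter rows: R1, R5, R6, R7
Weighted sum = 330×184 + 560×609 + 105×624 + 275×757
  = 60720 + 341040 + 65520 + 208175 = 675455
Sum of weights = 184 + 609 + 624 + 757 = 2174
Weighted mean = 675455 / 2174 = 310.69687

311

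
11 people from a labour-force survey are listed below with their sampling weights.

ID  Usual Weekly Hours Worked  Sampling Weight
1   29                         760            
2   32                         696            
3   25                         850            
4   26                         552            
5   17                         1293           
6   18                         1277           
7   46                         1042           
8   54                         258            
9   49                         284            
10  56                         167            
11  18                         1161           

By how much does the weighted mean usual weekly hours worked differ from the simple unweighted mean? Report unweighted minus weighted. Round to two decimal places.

Unweighted sum = 29 + 32 + 25 + 26 + 17 + 18 + 46 + 54 + 49 + 56 + 18 = 370
Unweighted mean = 370 / 11 = 33.636364
Weighted sum = 29×760 + 32×696 + 25×850 + 26×552 + 17×1293 + 18×1277 + 46×1042 + 54×258 + 49×284 + 56×167 + 18×1161
  = 22040 + 22272 + 21250 + 14352 + 21981 + 22986 + 47932 + 13932 + 13916 + 9352 + 20898 = 230911
Sum of weights = 760 + 696 + 850 + 552 + 1293 + 1277 + 1042 + 258 + 284 + 167 + 1161 = 8340
Weighted mean = 230911 / 8340 = 27.68717
Difference (unweighted minus weighted) = 5.9491934

5.95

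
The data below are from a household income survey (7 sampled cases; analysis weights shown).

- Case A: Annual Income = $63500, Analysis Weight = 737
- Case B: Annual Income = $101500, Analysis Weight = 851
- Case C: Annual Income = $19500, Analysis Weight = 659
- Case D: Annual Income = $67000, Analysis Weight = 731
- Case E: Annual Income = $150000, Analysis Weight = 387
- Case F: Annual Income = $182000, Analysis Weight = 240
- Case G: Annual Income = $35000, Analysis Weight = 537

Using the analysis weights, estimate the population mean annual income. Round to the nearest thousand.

Weighted sum = 63500×737 + 101500×851 + 19500×659 + 67000×731 + 150000×387 + 182000×240 + 35000×537
  = 46799500 + 86376500 + 12850500 + 48977000 + 58050000 + 43680000 + 18795000 = 315528500
Sum of weights = 4142
Weighted mean = 315528500 / 4142 = 76177.813

76000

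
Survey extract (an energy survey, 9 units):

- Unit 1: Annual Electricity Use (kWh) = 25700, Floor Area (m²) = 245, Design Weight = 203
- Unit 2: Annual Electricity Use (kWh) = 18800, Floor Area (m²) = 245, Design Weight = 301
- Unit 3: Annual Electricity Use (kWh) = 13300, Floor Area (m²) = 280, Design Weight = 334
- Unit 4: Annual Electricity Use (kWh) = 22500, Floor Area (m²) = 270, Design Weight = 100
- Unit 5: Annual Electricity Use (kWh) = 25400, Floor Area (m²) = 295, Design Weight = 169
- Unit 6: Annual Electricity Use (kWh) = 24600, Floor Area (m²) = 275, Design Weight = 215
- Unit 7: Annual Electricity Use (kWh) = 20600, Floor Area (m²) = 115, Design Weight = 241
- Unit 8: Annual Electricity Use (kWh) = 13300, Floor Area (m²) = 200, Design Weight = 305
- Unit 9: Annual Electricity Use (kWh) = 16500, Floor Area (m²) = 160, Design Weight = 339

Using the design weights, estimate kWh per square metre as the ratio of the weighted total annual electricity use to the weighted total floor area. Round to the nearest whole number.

84

Σ wᵢ·y = 41764300
Σ wᵢ·x = 495935
Ratio = 41764300 / 495935 = 84.213254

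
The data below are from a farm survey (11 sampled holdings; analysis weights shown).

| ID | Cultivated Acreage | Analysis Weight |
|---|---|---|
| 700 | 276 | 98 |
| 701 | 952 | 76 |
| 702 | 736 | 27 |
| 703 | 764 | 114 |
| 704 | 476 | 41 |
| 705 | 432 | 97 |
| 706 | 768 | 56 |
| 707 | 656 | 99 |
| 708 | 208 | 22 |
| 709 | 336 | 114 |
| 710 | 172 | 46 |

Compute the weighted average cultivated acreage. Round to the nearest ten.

Weighted sum = 276×98 + 952×76 + 736×27 + 764×114 + 476×41 + 432×97 + 768×56 + 656×99 + 208×22 + 336×114 + 172×46
  = 27048 + 72352 + 19872 + 87096 + 19516 + 41904 + 43008 + 64944 + 4576 + 38304 + 7912 = 426532
Sum of weights = 98 + 76 + 27 + 114 + 41 + 97 + 56 + 99 + 22 + 114 + 46 = 790
Weighted mean = 426532 / 790 = 539.91392

540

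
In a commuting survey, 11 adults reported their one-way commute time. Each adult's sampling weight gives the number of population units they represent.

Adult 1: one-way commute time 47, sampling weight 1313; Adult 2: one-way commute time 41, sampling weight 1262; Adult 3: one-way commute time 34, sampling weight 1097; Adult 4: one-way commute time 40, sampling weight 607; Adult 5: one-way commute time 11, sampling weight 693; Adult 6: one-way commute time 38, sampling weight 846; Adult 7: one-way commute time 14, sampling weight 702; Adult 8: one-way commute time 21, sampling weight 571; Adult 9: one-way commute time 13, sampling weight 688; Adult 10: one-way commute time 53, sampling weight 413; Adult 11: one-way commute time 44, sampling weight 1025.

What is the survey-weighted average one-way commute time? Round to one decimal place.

33.9

Weighted sum = 312554
Sum of weights = 1313 + 1262 + 1097 + 607 + 693 + 846 + 702 + 571 + 688 + 413 + 1025 = 9217
Weighted mean = 312554 / 9217 = 33.9106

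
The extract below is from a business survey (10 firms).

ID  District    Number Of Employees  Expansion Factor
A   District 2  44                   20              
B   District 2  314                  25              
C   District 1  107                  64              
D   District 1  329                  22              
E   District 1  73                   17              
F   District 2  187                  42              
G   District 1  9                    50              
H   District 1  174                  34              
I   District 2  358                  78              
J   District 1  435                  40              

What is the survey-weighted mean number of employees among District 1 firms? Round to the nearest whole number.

172

District 1 rows: C, D, E, G, H, J
Weighted sum = 107×64 + 329×22 + 73×17 + 9×50 + 174×34 + 435×40
  = 6848 + 7238 + 1241 + 450 + 5916 + 17400 = 39093
Sum of weights = 227
Weighted mean = 39093 / 227 = 172.21586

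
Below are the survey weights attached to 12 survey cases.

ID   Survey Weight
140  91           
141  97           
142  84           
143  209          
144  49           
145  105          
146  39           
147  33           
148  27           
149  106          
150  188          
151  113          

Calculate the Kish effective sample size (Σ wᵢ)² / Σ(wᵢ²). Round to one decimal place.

Σ wᵢ = 91 + 97 + 84 + 209 + 49 + 105 + 39 + 33 + 27 + 106 + 188 + 113 = 1141
Σ wᵢ² = 144541
n_eff = 1141² / 144541 = 1301881 / 144541 = 9.0070015

9.0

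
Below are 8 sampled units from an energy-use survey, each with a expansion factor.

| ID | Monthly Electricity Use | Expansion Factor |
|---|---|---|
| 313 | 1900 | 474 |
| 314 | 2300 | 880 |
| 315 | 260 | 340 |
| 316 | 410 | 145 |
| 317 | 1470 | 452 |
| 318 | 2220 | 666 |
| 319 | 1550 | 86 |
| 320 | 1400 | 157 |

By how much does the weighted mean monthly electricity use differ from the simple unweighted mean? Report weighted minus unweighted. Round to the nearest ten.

Unweighted sum = 11510
Unweighted mean = 11510 / 8 = 1438.75
Weighted sum = 1900×474 + 2300×880 + 260×340 + 410×145 + 1470×452 + 2220×666 + 1550×86 + 1400×157
  = 900600 + 2024000 + 88400 + 59450 + 664440 + 1478520 + 133300 + 219800 = 5568510
Sum of weights = 474 + 880 + 340 + 145 + 452 + 666 + 86 + 157 = 3200
Weighted mean = 5568510 / 3200 = 1740.1594
Difference (weighted minus unweighted) = 301.40938

300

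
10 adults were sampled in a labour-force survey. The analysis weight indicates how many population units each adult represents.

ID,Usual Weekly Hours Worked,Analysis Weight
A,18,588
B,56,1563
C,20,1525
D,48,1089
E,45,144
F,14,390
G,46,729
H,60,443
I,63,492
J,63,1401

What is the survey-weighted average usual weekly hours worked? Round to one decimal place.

44.5

Weighted sum = 18×588 + 56×1563 + 20×1525 + 48×1089 + 45×144 + 14×390 + 46×729 + 60×443 + 63×492 + 63×1401
  = 372197
Sum of weights = 8364
Weighted mean = 372197 / 8364 = 44.49988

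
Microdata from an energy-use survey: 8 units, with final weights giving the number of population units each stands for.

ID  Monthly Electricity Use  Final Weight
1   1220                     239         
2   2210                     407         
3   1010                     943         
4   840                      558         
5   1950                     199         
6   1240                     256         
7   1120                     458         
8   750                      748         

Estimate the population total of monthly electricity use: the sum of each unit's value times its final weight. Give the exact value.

4391650

Weighted total = 1220×239 + 2210×407 + 1010×943 + 840×558 + 1950×199 + 1240×256 + 1120×458 + 750×748
  = 4391650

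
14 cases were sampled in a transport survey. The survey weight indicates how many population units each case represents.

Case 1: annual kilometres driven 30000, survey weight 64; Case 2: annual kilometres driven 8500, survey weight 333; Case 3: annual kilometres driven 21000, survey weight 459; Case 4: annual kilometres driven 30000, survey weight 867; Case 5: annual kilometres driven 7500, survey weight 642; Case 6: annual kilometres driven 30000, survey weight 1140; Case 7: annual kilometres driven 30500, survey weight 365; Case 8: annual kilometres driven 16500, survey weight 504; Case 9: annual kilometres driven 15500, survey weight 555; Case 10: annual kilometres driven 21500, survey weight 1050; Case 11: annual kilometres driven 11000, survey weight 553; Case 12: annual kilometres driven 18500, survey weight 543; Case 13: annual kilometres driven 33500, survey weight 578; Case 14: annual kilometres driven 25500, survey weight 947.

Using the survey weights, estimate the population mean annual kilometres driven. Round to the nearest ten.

22060

Weighted sum = 189680500
Sum of weights = 8600
Weighted mean = 189680500 / 8600 = 22055.872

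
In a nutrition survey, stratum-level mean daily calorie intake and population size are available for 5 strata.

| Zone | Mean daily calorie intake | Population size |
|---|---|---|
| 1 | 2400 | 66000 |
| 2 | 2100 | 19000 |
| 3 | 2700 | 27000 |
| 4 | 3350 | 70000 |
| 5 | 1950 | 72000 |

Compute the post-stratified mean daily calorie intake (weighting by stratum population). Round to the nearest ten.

2540

Σ Nₕ·x̄ₕ = 2400×66000 + 2100×19000 + 2700×27000 + 3350×70000 + 1950×72000
  = 158400000 + 39900000 + 72900000 + 234500000 + 140400000 = 646100000
Σ Nₕ = 66000 + 19000 + 27000 + 70000 + 72000 = 254000
Overall mean = 646100000 / 254000 = 2543.7008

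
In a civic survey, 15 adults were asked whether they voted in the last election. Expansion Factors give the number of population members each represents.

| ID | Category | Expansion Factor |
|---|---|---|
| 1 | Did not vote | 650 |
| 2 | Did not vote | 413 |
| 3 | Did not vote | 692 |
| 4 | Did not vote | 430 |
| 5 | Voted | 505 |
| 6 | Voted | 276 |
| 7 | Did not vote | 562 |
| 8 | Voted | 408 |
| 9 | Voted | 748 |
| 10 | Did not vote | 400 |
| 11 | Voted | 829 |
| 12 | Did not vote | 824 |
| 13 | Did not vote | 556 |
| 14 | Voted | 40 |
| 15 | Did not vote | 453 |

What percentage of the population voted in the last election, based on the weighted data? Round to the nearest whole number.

Sum of weights for 'Voted' = 505 + 276 + 408 + 748 + 829 + 40 = 2806
Total weight = 7786
Weighted proportion = 2806 / 7786 = 0.36039044 → 36.039044%

36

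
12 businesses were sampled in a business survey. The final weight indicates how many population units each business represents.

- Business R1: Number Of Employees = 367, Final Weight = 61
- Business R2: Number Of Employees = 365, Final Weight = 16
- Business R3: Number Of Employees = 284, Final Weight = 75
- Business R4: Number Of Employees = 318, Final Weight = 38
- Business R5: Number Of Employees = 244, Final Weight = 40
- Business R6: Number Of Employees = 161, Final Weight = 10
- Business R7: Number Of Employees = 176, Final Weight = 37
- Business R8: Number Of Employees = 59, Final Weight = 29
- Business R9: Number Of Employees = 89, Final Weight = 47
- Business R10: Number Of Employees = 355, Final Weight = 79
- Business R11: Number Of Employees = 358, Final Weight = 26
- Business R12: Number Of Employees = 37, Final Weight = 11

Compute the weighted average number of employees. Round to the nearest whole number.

Weighted sum = 367×61 + 365×16 + 284×75 + 318×38 + 244×40 + 161×10 + 176×37 + 59×29 + 89×47 + 355×79 + 358×26 + 37×11
  = 22387 + 5840 + 21300 + 12084 + 9760 + 1610 + 6512 + 1711 + 4183 + 28045 + 9308 + 407 = 123147
Sum of weights = 61 + 16 + 75 + 38 + 40 + 10 + 37 + 29 + 47 + 79 + 26 + 11 = 469
Weighted mean = 123147 / 469 = 262.57356

263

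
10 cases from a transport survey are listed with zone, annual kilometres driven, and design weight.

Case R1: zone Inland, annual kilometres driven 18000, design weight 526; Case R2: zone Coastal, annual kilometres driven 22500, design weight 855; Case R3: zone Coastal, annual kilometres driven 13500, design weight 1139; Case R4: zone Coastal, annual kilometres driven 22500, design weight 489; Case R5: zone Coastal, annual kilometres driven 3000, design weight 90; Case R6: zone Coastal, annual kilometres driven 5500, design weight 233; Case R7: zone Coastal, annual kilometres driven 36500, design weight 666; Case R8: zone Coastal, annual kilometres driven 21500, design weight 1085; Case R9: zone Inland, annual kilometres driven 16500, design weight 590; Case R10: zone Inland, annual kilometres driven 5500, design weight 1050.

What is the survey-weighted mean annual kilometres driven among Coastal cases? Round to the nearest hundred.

20800

Coastal rows: R2, R3, R4, R5, R6, R7, R8
Weighted sum = 22500×855 + 13500×1139 + 22500×489 + 3000×90 + 5500×233 + 36500×666 + 21500×1085
  = 19237500 + 15376500 + 11002500 + 270000 + 1281500 + 24309000 + 23327500 = 94804500
Sum of weights = 4557
Weighted mean = 94804500 / 4557 = 20804.147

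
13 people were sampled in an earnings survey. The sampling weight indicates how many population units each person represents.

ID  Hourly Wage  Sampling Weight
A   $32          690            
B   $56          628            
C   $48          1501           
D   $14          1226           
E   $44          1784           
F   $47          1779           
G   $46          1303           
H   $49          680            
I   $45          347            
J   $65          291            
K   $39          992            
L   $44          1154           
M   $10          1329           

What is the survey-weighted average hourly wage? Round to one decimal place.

39.3

Weighted sum = 539111
Sum of weights = 13704
Weighted mean = 539111 / 13704 = 39.339682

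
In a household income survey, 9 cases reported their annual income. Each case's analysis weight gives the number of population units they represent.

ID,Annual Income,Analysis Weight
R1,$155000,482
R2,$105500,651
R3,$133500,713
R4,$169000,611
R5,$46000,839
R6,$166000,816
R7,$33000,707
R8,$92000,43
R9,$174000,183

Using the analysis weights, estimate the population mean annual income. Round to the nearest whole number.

Weighted sum = 155000×482 + 105500×651 + 133500×713 + 169000×611 + 46000×839 + 166000×816 + 33000×707 + 92000×43 + 174000×183
  = 74710000 + 68680500 + 95185500 + 103259000 + 38594000 + 135456000 + 23331000 + 3956000 + 31842000 = 575014000
Sum of weights = 482 + 651 + 713 + 611 + 839 + 816 + 707 + 43 + 183 = 5045
Weighted mean = 575014000 / 5045 = 113977.01

113977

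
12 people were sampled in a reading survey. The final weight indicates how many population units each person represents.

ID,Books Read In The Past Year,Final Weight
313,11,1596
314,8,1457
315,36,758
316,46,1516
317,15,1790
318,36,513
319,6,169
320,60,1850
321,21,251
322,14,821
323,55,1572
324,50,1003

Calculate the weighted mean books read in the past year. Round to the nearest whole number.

33

Weighted sum = 11×1596 + 8×1457 + 36×758 + 46×1516 + 15×1790 + 36×513 + 6×169 + 60×1850 + 21×251 + 14×821 + 55×1572 + 50×1003
  = 436943
Sum of weights = 1596 + 1457 + 758 + 1516 + 1790 + 513 + 169 + 1850 + 251 + 821 + 1572 + 1003 = 13296
Weighted mean = 436943 / 13296 = 32.862741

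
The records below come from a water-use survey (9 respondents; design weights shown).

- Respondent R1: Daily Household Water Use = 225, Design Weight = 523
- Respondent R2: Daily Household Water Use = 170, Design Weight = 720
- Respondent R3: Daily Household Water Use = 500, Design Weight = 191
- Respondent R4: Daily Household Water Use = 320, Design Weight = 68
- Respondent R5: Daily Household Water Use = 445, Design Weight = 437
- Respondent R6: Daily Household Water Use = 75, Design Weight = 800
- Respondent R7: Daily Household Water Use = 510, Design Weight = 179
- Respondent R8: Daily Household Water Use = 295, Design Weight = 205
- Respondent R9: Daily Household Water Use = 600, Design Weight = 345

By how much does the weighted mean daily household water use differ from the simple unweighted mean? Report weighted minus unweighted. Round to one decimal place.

Unweighted sum = 3140
Unweighted mean = 3140 / 9 = 348.88889
Weighted sum = 225×523 + 170×720 + 500×191 + 320×68 + 445×437 + 75×800 + 510×179 + 295×205 + 600×345
  = 117675 + 122400 + 95500 + 21760 + 194465 + 60000 + 91290 + 60475 + 207000 = 970565
Sum of weights = 523 + 720 + 191 + 68 + 437 + 800 + 179 + 205 + 345 = 3468
Weighted mean = 970565 / 3468 = 279.86303
Difference (weighted minus unweighted) = -69.025855

-69.0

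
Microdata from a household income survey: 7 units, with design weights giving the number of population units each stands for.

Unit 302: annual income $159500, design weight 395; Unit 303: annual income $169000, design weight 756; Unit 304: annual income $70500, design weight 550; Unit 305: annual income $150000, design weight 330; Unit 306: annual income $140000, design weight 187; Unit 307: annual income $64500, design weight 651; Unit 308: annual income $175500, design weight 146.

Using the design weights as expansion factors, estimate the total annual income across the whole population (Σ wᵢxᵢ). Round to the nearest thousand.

372834000

Weighted total = 372834000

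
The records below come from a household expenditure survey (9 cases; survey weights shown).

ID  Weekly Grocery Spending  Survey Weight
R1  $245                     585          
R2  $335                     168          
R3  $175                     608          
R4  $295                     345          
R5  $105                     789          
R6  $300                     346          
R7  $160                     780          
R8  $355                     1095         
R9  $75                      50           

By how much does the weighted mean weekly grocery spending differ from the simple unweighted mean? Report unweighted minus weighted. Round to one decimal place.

-6.0

Unweighted sum = 245 + 335 + 175 + 295 + 105 + 300 + 160 + 355 + 75 = 2045
Unweighted mean = 2045 / 9 = 227.22222
Weighted sum = 245×585 + 335×168 + 175×608 + 295×345 + 105×789 + 300×346 + 160×780 + 355×1095 + 75×50
  = 143325 + 56280 + 106400 + 101775 + 82845 + 103800 + 124800 + 388725 + 3750 = 1111700
Sum of weights = 4766
Weighted mean = 1111700 / 4766 = 233.2564
Difference (unweighted minus weighted) = -6.0341773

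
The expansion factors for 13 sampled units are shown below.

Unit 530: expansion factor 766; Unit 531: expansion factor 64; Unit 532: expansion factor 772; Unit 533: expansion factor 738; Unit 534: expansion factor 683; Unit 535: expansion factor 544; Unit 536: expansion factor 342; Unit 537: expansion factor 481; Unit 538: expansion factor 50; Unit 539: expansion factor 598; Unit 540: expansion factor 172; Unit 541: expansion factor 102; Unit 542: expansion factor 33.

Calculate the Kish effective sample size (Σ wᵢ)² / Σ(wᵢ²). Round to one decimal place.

8.8

Σ wᵢ = 5345
Σ wᵢ² = 3243411
n_eff = 5345² / 3243411 = 28569025 / 3243411 = 8.8083271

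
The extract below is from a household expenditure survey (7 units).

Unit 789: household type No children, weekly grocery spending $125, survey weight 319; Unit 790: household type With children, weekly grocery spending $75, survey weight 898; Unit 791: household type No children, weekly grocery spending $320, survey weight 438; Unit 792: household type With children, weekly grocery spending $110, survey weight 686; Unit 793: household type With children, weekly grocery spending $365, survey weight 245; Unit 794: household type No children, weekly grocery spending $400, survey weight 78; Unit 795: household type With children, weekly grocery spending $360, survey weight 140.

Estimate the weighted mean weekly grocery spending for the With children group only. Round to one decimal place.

143.5

With children rows: 790, 792, 793, 795
Weighted sum = 75×898 + 110×686 + 365×245 + 360×140
  = 67350 + 75460 + 89425 + 50400 = 282635
Sum of weights = 1969
Weighted mean = 282635 / 1969 = 143.54241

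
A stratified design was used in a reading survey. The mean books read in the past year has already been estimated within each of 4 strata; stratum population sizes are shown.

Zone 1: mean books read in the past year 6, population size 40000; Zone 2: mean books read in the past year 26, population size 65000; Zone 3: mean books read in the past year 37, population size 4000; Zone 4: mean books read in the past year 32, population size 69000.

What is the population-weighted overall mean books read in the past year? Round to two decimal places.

Σ Nₕ·x̄ₕ = 6×40000 + 26×65000 + 37×4000 + 32×69000
  = 4286000
Σ Nₕ = 40000 + 65000 + 4000 + 69000 = 178000
Overall mean = 4286000 / 178000 = 24.078652

24.08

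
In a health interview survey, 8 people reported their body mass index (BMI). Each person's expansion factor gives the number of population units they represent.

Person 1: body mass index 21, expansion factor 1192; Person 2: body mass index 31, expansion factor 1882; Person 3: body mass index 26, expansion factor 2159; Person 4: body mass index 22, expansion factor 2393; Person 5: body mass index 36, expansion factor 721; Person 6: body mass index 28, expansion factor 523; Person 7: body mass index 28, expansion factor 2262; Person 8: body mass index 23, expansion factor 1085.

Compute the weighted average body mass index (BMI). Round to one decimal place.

Weighted sum = 21×1192 + 31×1882 + 26×2159 + 22×2393 + 36×721 + 28×523 + 28×2262 + 23×1085
  = 321045
Sum of weights = 12217
Weighted mean = 321045 / 12217 = 26.278546

26.3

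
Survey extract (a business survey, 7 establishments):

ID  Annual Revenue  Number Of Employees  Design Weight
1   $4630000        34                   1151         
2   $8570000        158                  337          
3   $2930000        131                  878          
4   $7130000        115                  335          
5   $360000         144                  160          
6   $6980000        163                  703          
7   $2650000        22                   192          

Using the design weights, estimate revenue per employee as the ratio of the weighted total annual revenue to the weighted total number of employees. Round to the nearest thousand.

Σ wᵢ·y = 4630000×1151 + 8570000×337 + 2930000×878 + 7130000×335 + 360000×160 + 6980000×703 + 2650000×192
  = 5329130000 + 2888090000 + 2572540000 + 2388550000 + 57600000 + 4906940000 + 508800000 = 18651650000
Σ wᵢ·x = 34×1151 + 158×337 + 131×878 + 115×335 + 144×160 + 163×703 + 22×192
  = 39134 + 53246 + 115018 + 38525 + 23040 + 114589 + 4224 = 387776
Ratio = 18651650000 / 387776 = 48099.031

48000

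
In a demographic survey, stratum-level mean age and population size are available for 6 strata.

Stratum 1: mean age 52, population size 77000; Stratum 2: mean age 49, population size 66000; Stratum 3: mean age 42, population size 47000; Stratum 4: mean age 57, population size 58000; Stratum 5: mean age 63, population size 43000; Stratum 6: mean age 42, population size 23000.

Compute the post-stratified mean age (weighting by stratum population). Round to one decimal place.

51.6

Σ Nₕ·x̄ₕ = 52×77000 + 49×66000 + 42×47000 + 57×58000 + 63×43000 + 42×23000
  = 4004000 + 3234000 + 1974000 + 3306000 + 2709000 + 966000 = 16193000
Σ Nₕ = 314000
Overall mean = 16193000 / 314000 = 51.570064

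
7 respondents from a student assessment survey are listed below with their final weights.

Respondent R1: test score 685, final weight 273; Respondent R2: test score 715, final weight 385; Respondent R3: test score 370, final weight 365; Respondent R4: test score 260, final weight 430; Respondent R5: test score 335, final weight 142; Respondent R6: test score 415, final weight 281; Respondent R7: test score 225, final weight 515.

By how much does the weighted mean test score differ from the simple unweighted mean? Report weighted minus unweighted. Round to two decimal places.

-15.57

Unweighted sum = 685 + 715 + 370 + 260 + 335 + 415 + 225 = 3005
Unweighted mean = 3005 / 7 = 429.28571
Weighted sum = 685×273 + 715×385 + 370×365 + 260×430 + 335×142 + 415×281 + 225×515
  = 989190
Sum of weights = 273 + 385 + 365 + 430 + 142 + 281 + 515 = 2391
Weighted mean = 989190 / 2391 = 413.71393
Difference (weighted minus unweighted) = -15.571787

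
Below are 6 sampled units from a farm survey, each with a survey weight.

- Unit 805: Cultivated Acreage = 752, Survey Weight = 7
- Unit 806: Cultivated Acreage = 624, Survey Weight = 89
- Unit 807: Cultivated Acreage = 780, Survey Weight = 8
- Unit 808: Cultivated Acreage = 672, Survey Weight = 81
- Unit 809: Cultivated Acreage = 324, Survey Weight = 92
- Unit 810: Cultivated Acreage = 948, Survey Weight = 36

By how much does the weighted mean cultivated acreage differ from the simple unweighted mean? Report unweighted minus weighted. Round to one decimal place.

Unweighted sum = 752 + 624 + 780 + 672 + 324 + 948 = 4100
Unweighted mean = 4100 / 6 = 683.33333
Weighted sum = 752×7 + 624×89 + 780×8 + 672×81 + 324×92 + 948×36
  = 5264 + 55536 + 6240 + 54432 + 29808 + 34128 = 185408
Sum of weights = 7 + 89 + 8 + 81 + 92 + 36 = 313
Weighted mean = 185408 / 313 = 592.35783
Difference (unweighted minus weighted) = 90.975506

91.0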